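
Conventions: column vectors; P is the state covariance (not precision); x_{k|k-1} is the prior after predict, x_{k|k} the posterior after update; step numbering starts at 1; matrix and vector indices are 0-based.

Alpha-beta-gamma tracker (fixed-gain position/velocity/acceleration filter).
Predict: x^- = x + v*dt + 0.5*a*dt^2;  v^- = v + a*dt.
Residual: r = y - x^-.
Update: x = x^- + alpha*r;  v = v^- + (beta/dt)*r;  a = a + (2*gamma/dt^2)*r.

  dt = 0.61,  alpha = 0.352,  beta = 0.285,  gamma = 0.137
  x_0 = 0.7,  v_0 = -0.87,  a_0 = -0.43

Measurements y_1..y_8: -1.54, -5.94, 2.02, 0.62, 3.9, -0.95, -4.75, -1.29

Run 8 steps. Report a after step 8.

step 1: x_pred=0.0893  r=-1.6293  x^+=-0.4842  v^+=-1.8935  a^+=-1.6298
step 2: x_pred=-1.9425  r=-3.9975  x^+=-3.3496  v^+=-4.7554  a^+=-4.5734
step 3: x_pred=-7.1013  r=9.1213  x^+=-3.8906  v^+=-3.2836  a^+=2.1432
step 4: x_pred=-5.4948  r=6.1148  x^+=-3.3424  v^+=0.8807  a^+=6.6459
step 5: x_pred=-1.5687  r=5.4687  x^+=0.3563  v^+=7.4897  a^+=10.6728
step 6: x_pred=6.9107  r=-7.8607  x^+=4.1437  v^+=10.3275  a^+=4.8845
step 7: x_pred=11.3523  r=-16.1023  x^+=5.6843  v^+=5.7839  a^+=-6.9726
step 8: x_pred=7.9152  r=-9.2052  x^+=4.6750  v^+=-2.7702  a^+=-13.7509

a_post = -13.7509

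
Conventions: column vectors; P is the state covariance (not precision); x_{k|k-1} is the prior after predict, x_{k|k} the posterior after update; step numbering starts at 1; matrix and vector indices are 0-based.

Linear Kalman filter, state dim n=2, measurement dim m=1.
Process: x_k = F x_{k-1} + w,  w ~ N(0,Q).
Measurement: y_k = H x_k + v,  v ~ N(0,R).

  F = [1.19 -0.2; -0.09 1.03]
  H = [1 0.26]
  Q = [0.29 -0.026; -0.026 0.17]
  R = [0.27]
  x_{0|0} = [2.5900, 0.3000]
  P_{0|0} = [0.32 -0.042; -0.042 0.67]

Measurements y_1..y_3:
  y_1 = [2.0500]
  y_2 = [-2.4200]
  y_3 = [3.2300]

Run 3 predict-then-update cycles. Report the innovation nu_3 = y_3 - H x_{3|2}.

innov = [4.5099]

step 1: x^-=[3.0221, 0.0759]  P^-=[0.7899 -0.2505; -0.2505 0.8912]  S=[0.9899]  K=[0.7322; -0.0190]  nu=[-0.9918]  x^+=[2.2959, 0.0948]  P^+=[0.2592 -0.2367; -0.2367 0.8908]
step 2: x^-=[2.7132, -0.1090]  P^-=[0.8054 -0.5317; -0.5317 1.1611]  S=[0.8774]  K=[0.7604; -0.2619]  nu=[-5.1048]  x^+=[-1.1685, 1.2281]  P^+=[0.2981 -0.3569; -0.3569 1.1009]
step 3: x^-=[-1.6361, 1.3702]  P^-=[0.9261 -0.7286; -0.7286 1.4065]  S=[0.9123]  K=[0.8075; -0.3979]  nu=[4.5099]  x^+=[2.0055, -0.4241]  P^+=[0.3313 -0.4356; -0.4356 1.2621]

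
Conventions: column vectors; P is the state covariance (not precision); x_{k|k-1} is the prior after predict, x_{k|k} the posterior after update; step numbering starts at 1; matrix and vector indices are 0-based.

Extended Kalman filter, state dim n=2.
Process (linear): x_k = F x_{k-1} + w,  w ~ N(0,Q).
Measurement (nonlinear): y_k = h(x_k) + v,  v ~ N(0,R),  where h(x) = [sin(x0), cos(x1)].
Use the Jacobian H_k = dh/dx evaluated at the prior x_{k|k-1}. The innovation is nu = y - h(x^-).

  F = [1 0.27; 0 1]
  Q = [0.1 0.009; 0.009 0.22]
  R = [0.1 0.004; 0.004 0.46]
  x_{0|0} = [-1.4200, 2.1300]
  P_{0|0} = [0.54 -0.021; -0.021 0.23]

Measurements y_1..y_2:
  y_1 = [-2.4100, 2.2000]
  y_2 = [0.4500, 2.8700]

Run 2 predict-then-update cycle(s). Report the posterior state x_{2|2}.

x_post = [-3.4053, -0.4228]

step 1: x^-=[-0.8449, 2.1300]  P^-=[0.6454 0.0501; 0.0501 0.4500]  H_jac=[0.6638 0.0000; 0.0000 -0.8477]  S=[0.3844 -0.0242; -0.0242 0.7834]  K=[1.1133 -0.0198; 0.0560 -0.4852]  nu=[-1.6621, 2.7305]  x^+=[-2.7495, 0.7120]  P^+=[0.1676 0.0055; 0.0055 0.2630]
step 2: x^-=[-2.5572, 0.7120]  P^-=[0.2897 0.0855; 0.0855 0.4830]  H_jac=[-0.8341 0.0000; 0.0000 -0.6534]  S=[0.3016 0.0506; 0.0506 0.6662]  K=[-0.7975 -0.0233; -0.1591 -0.4617]  nu=[1.0017, 2.1130]  x^+=[-3.4053, -0.4228]  P^+=[0.0957 0.0213; 0.0213 0.3260]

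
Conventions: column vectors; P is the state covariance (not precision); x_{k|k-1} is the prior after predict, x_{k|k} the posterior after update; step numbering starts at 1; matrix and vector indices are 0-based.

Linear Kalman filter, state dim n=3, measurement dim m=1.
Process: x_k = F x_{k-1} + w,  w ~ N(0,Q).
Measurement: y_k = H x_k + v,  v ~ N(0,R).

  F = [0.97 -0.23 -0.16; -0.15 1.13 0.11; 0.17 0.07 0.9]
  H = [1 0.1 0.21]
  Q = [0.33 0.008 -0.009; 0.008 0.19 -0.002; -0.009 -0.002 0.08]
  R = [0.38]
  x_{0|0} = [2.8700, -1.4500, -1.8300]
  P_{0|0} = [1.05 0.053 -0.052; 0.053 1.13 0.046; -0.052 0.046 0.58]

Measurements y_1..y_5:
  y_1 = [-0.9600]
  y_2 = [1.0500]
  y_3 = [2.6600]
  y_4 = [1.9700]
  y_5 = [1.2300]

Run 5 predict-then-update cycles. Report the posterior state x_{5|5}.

step 1: x^-=[3.4102, -2.2703, -1.2606]  P^-=[1.3884 -0.4050 0.0099; -0.4050 1.6587 0.1808; 0.0099 0.1808 0.5768]  S=[1.7412]  K=[0.7753; -0.1155; 0.0857]  nu=[-3.8784]  x^+=[0.4031, -1.8222, -1.5928]  P^+=[0.3417 -0.2490 -0.1057; -0.2490 1.6355 0.1981; -0.1057 0.1981 0.5641]
step 2: x^-=[1.0650, -2.2948, -1.4926]  P^-=[0.9110 -0.8129 -0.2000; -0.8129 2.4300 0.3445; -0.2000 0.3445 0.5415]  S=[1.1071]  K=[0.7115; -0.4494; -0.0468]  nu=[0.5279]  x^+=[1.4406, -2.5320, -1.5173]  P^+=[0.3505 -0.4589 -0.1631; -0.4589 2.2064 0.3212; -0.1631 0.3212 0.5390]
step 3: x^-=[2.2225, -3.2442, -1.2979]  P^-=[1.0694 -1.2323 -0.2856; -1.2323 3.2625 0.4817; -0.2856 0.4817 0.5172]  S=[1.1586]  K=[0.7648; -0.6947; -0.1112]  nu=[1.0344]  x^+=[3.0137, -3.9628, -1.4129]  P^+=[0.3916 -0.6167 -0.1871; -0.6167 2.7034 0.3923; -0.1871 0.3923 0.5029]
step 4: x^-=[4.0608, -5.0854, -1.0367]  P^-=[1.2164 -1.5630 -0.3219; -1.5630 3.9697 0.5633; -0.3219 0.5633 0.4894]  S=[1.2336]  K=[0.8046; -0.8493; -0.1320]  nu=[-1.3646]  x^+=[2.9629, -3.9265, -0.8566]  P^+=[0.4178 -0.7200 -0.1909; -0.7200 3.0798 0.4250; -0.1909 0.4250 0.4679]
step 5: x^-=[3.9141, -4.9756, -0.5421]  P^-=[1.3099 -1.7880 -0.3320; -1.7880 4.4937 0.6043; -0.3320 0.6043 0.4642]  S=[1.2836]  K=[0.8268; -0.9441; -0.1357]  nu=[-2.0727]  x^+=[2.2003, -3.0188, -0.2609]  P^+=[0.4323 -0.7861 -0.1881; -0.7861 3.3497 0.4399; -0.1881 0.4399 0.4405]

x_post = [2.2003, -3.0188, -0.2609]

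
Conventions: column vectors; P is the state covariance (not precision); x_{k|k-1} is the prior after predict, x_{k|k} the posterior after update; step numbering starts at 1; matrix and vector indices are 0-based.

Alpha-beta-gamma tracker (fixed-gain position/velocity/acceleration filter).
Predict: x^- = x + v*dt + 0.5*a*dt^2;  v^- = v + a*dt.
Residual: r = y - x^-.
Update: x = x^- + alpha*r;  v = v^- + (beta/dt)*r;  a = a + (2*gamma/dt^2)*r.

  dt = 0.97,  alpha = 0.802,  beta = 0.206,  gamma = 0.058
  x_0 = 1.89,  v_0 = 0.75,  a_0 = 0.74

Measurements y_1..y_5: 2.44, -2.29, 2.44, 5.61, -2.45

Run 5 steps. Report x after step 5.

x_post = -0.5381

step 1: x_pred=2.9656  r=-0.5256  x^+=2.5441  v^+=1.3562  a^+=0.6752
step 2: x_pred=4.1772  r=-6.4672  x^+=-1.0095  v^+=0.6377  a^+=-0.1221
step 3: x_pred=-0.4484  r=2.8884  x^+=1.8681  v^+=1.1326  a^+=0.2340
step 4: x_pred=3.0768  r=2.5332  x^+=5.1084  v^+=1.8976  a^+=0.5463
step 5: x_pred=7.2061  r=-9.6561  x^+=-0.5381  v^+=0.3768  a^+=-0.6442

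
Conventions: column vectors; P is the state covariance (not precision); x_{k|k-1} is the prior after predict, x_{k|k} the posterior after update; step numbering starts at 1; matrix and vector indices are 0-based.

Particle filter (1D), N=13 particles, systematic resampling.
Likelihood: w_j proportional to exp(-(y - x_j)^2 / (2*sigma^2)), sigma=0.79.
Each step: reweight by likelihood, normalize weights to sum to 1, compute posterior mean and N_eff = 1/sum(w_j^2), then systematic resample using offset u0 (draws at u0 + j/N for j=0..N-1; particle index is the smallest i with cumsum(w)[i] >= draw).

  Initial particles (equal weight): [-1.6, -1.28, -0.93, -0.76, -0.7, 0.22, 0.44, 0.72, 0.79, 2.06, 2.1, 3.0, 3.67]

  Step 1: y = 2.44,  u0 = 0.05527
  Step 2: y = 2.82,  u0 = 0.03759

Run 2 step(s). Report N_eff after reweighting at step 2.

step 1: w=[0.0000, 0.0000, 0.0000, 0.0001, 0.0001, 0.0061, 0.0129, 0.0297, 0.0359, 0.2833, 0.2899, 0.2473, 0.0946]  mean=2.3381  Neff=4.2236  idx=[8, 9, 9, 9, 9, 10, 10, 10, 11, 11, 11, 11, 12]
step 2: w=[0.0041, 0.0700, 0.0700, 0.0700, 0.0700, 0.0734, 0.0734, 0.0734, 0.1083, 0.1083, 0.1083, 0.1083, 0.0623]  mean=2.5713  Neff=11.5450  idx=[1, 2, 3, 4, 5, 6, 7, 8, 9, 10, 10, 11, 12]

N_eff = 11.5450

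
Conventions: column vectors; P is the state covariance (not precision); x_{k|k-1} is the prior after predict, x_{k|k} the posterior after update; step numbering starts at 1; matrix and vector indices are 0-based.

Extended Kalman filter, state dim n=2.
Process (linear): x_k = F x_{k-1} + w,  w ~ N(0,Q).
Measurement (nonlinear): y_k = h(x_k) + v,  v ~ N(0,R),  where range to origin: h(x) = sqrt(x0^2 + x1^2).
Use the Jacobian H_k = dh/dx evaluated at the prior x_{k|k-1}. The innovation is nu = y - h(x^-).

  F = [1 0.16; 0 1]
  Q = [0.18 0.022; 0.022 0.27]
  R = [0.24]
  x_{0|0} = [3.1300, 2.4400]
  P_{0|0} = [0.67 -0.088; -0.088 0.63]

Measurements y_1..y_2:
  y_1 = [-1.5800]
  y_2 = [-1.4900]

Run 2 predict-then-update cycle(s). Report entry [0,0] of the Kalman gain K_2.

step 1: x^-=[3.5204, 2.4400]  P^-=[0.8380 0.0348; 0.0348 0.9000]  H_jac=[0.8219 0.5697]  S=[1.1307]  K=[0.6266; 0.4787]  nu=[-5.8633]  x^+=[-0.1538, -0.3669]  P^+=[0.3940 -0.3044; -0.3044 0.6409]
step 2: x^-=[-0.2125, -0.3669]  P^-=[0.4930 -0.1799; -0.1799 0.9109]  H_jac=[-0.5012 -0.8653]  S=[0.8899]  K=[-0.1028; -0.7844]  nu=[-1.9140]  x^+=[-0.0158, 1.1345]  P^+=[0.4836 -0.2516; -0.2516 0.3633]

K[0,0] = -0.1028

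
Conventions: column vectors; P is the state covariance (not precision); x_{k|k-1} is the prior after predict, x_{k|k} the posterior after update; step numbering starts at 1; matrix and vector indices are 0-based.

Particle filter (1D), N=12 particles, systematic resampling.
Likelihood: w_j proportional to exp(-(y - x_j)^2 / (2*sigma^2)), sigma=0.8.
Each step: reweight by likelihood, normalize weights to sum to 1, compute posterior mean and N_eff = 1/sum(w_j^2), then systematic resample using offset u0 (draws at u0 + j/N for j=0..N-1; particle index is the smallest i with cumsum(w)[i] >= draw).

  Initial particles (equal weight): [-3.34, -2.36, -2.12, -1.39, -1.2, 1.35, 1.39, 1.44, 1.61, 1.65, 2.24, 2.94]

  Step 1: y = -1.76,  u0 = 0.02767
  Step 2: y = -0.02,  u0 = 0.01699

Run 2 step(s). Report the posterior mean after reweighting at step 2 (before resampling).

post_mean = -1.3380

step 1: w=[0.0408, 0.2167, 0.2594, 0.2579, 0.2247, 0.0002, 0.0001, 0.0001, 0.0000, 0.0000, 0.0000, 0.0000]  mean=-1.8252  Neff=4.2931  idx=[0, 1, 1, 2, 2, 2, 3, 3, 3, 4, 4, 4]
step 2: w=[0.0001, 0.0076, 0.0076, 0.0175, 0.0175, 0.0175, 0.1263, 0.1263, 0.1263, 0.1845, 0.1845, 0.1845]  mean=-1.3380  Neff=6.6238  idx=[3, 6, 6, 7, 8, 8, 9, 9, 10, 10, 11, 11]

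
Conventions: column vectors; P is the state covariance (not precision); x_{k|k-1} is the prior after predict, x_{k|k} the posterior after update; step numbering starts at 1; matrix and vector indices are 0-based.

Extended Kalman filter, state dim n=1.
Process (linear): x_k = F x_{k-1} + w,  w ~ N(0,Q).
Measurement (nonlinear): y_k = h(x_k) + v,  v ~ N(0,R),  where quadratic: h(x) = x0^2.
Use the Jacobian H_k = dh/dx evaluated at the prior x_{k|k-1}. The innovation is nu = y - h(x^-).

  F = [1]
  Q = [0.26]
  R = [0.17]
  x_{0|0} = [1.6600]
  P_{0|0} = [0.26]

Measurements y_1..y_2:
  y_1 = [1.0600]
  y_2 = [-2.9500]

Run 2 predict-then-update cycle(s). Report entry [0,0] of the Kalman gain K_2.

K[0,0] = 0.3856

step 1: x^-=[1.6600]  P^-=[0.5200]  H_jac=[3.3200]  S=[5.9016]  K=[0.2925]  nu=[-1.6956]  x^+=[1.1640]  P^+=[0.0150]
step 2: x^-=[1.1640]  P^-=[0.2750]  H_jac=[2.3280]  S=[1.6602]  K=[0.3856]  nu=[-4.3049]  x^+=[-0.4959]  P^+=[0.0282]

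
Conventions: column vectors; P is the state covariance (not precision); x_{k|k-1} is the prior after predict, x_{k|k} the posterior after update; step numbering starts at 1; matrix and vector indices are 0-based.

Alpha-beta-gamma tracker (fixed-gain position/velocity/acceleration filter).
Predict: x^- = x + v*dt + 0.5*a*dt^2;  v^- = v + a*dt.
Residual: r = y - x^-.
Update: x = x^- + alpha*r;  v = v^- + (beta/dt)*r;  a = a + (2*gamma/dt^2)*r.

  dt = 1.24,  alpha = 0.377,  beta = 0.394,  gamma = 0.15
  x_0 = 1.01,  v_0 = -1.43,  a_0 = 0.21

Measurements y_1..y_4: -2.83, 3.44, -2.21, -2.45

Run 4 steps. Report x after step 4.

x_post = -0.2980

step 1: x_pred=-0.6018  r=-2.2282  x^+=-1.4418  v^+=-1.8776  a^+=-0.2248
step 2: x_pred=-3.9428  r=7.3828  x^+=-1.1595  v^+=0.1895  a^+=1.2157
step 3: x_pred=0.0102  r=-2.2202  x^+=-0.8268  v^+=0.9916  a^+=0.7825
step 4: x_pred=1.0043  r=-3.4543  x^+=-0.2980  v^+=0.8643  a^+=0.1086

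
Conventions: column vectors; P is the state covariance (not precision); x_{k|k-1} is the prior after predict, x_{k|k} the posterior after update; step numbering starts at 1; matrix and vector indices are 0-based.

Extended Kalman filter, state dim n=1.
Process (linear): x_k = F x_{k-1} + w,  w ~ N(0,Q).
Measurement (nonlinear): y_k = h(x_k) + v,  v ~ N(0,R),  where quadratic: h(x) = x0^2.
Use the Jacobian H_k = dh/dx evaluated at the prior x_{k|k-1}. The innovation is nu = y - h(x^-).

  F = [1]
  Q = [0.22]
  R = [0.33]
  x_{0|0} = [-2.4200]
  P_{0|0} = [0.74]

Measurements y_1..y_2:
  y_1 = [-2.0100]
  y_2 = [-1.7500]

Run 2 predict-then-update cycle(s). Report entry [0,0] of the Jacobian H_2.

step 1: x^-=[-2.4200]  P^-=[0.9600]  H_jac=[-4.8400]  S=[22.8186]  K=[-0.2036]  nu=[-7.8664]  x^+=[-0.8182]  P^+=[0.0139]
step 2: x^-=[-0.8182]  P^-=[0.2339]  H_jac=[-1.6364]  S=[0.9563]  K=[-0.4002]  nu=[-2.4195]  x^+=[0.1501]  P^+=[0.0807]

H_jac[0,0] = -1.6364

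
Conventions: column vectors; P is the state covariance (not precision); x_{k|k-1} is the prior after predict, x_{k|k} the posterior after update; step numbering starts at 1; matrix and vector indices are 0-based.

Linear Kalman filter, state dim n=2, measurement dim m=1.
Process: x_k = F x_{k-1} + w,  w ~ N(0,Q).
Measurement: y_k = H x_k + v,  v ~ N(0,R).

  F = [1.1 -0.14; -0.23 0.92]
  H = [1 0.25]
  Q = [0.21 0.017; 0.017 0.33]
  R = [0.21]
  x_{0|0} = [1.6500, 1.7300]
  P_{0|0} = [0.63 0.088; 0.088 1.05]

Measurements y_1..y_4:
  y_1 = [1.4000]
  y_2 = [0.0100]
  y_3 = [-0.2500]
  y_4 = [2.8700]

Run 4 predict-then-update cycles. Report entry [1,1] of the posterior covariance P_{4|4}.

step 1: x^-=[1.5728, 1.2121]  P^-=[0.9658 -0.1857; -0.1857 1.2148]  S=[1.1588]  K=[0.7933; 0.1018]  nu=[-0.4758]  x^+=[1.1953, 1.1637]  P^+=[0.2364 -0.2793; -0.2793 1.2028]
step 2: x^-=[1.1519, 0.7956]  P^-=[0.6057 -0.4894; -0.4894 1.4788]  S=[0.6634]  K=[0.7286; -0.1805]  nu=[-1.3408]  x^+=[0.1750, 1.0376]  P^+=[0.2535 -0.4022; -0.4022 1.4572]
step 3: x^-=[0.0473, 0.9143]  P^-=[0.6692 -0.6548; -0.6548 1.7470]  S=[0.6610]  K=[0.7648; -0.3299]  nu=[-0.5259]  x^+=[-0.3549, 1.0878]  P^+=[0.2826 -0.4880; -0.4880 1.6750]
step 4: x^-=[-0.5427, 1.0824]  P^-=[0.7351 -0.7798; -0.7798 1.9692]  S=[0.6783]  K=[0.7964; -0.4239]  nu=[3.1421]  x^+=[1.9596, -0.2496]  P^+=[0.3050 -0.5509; -0.5509 1.8473]

P_post[1,1] = 1.8473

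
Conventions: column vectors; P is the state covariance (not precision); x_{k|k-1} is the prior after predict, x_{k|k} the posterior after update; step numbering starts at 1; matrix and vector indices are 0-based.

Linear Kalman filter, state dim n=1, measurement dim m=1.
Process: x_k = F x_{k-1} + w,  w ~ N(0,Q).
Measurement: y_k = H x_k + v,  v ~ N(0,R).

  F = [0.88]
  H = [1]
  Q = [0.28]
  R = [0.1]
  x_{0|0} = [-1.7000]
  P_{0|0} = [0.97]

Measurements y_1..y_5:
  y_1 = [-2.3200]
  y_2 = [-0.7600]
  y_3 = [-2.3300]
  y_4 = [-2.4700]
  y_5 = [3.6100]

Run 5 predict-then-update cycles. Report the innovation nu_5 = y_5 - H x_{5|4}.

step 1: x^-=[-1.4960]  P^-=[1.0312]  S=[1.1312]  K=[0.9116]  nu=[-0.8240]  x^+=[-2.2472]  P^+=[0.0912]
step 2: x^-=[-1.9775]  P^-=[0.3506]  S=[0.4506]  K=[0.7781]  nu=[1.2175]  x^+=[-1.0302]  P^+=[0.0778]
step 3: x^-=[-0.9066]  P^-=[0.3403]  S=[0.4403]  K=[0.7729]  nu=[-1.4234]  x^+=[-2.0067]  P^+=[0.0773]
step 4: x^-=[-1.7659]  P^-=[0.3399]  S=[0.4399]  K=[0.7726]  nu=[-0.7041]  x^+=[-2.3099]  P^+=[0.0773]
step 5: x^-=[-2.0327]  P^-=[0.3398]  S=[0.4398]  K=[0.7726]  nu=[5.6427]  x^+=[2.3271]  P^+=[0.0773]

innov = [5.6427]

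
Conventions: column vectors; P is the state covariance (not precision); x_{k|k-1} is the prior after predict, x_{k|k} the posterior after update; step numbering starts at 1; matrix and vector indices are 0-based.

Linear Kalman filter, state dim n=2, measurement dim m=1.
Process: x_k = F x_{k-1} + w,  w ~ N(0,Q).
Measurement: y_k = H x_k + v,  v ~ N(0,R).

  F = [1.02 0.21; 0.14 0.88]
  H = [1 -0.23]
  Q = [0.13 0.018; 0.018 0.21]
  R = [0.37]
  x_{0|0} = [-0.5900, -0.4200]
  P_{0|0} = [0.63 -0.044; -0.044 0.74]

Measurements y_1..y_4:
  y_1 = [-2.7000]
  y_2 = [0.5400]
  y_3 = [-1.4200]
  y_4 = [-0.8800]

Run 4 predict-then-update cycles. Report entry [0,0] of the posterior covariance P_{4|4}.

P_post[0,0] = 0.3041

step 1: x^-=[-0.6900, -0.4522]  P^-=[0.7992 0.2039; 0.2039 0.7846]  S=[1.1169]  K=[0.6736; 0.0210]  nu=[-2.1140]  x^+=[-2.1139, -0.4966]  P^+=[0.2925 0.1881; 0.1881 0.7841]
step 2: x^-=[-2.2605, -0.7330]  P^-=[0.5495 0.3790; 0.3790 0.8693]  S=[0.7911]  K=[0.5844; 0.2264]  nu=[2.6319]  x^+=[-0.7225, -0.1371]  P^+=[0.2793 0.2744; 0.2744 0.8287]
step 3: x^-=[-0.7657, -0.2218]  P^-=[0.5747 0.4654; 0.4654 0.9248]  S=[0.7795]  K=[0.5999; 0.3241]  nu=[-0.7053]  x^+=[-1.1888, -0.4504]  P^+=[0.2941 0.3138; 0.3138 0.8429]
step 4: x^-=[-1.3072, -0.5628]  P^-=[0.6076 0.5067; 0.5067 0.9459]  S=[0.7946]  K=[0.6180; 0.3639]  nu=[0.2978]  x^+=[-1.1232, -0.4544]  P^+=[0.3041 0.3280; 0.3280 0.8407]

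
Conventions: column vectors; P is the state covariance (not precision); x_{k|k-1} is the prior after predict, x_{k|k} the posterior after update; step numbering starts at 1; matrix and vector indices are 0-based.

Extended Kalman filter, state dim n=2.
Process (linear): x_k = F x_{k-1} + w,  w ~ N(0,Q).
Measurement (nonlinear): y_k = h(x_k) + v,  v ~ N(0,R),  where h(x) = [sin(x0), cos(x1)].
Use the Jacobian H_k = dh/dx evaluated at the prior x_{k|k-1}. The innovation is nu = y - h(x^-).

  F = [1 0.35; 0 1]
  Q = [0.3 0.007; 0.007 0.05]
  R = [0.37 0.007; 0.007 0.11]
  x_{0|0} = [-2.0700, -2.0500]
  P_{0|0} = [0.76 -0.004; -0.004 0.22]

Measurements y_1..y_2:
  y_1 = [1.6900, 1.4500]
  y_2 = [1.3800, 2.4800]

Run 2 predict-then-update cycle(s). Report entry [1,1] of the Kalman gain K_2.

K[1,1] = 0.5371

step 1: x^-=[-2.7875, -2.0500]  P^-=[1.0841 0.0800; 0.0800 0.2700]  H_jac=[-0.9380 0.0000; 0.0000 0.8874]  S=[1.3238 -0.0596; -0.0596 0.3226]  K=[-0.7646 0.0788; -0.0234 0.7383]  nu=[2.0367, 1.9111]  x^+=[-4.1942, -0.6867]  P^+=[0.3010 0.0037; 0.0037 0.0913]
step 2: x^-=[-4.4345, -0.6867]  P^-=[0.6148 0.0427; 0.0427 0.1413]  H_jac=[-0.2743 0.0000; 0.0000 0.6340]  S=[0.4163 -0.0004; -0.0004 0.1668]  K=[-0.4050 0.1613; -0.0276 0.5371]  nu=[0.4184, 1.7067]  x^+=[-4.3287, 0.2184]  P^+=[0.5422 0.0235; 0.0235 0.0929]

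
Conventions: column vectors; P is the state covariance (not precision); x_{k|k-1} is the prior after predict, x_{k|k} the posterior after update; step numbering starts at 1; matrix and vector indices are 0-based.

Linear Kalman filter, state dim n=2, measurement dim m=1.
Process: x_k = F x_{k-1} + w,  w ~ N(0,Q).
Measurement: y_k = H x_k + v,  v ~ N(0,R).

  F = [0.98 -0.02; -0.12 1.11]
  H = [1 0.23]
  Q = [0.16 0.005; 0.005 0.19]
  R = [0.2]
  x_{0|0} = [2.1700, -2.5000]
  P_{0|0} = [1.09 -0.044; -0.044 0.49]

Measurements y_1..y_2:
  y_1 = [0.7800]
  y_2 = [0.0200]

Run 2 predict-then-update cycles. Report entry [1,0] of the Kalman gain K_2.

step 1: x^-=[2.1766, -3.0354]  P^-=[1.2088 -0.1820; -0.1820 0.8211]  S=[1.3685]  K=[0.8527; 0.0050]  nu=[-0.6985]  x^+=[1.5810, -3.0389]  P^+=[0.2137 -0.1879; -0.1879 0.8211]
step 2: x^-=[1.6102, -3.5629]  P^-=[0.3730 -0.2432; -0.2432 1.2548]  S=[0.5275]  K=[0.6010; 0.0861]  nu=[-0.7707]  x^+=[1.1470, -3.6293]  P^+=[0.1824 -0.2705; -0.2705 1.2509]

K[1,0] = 0.0861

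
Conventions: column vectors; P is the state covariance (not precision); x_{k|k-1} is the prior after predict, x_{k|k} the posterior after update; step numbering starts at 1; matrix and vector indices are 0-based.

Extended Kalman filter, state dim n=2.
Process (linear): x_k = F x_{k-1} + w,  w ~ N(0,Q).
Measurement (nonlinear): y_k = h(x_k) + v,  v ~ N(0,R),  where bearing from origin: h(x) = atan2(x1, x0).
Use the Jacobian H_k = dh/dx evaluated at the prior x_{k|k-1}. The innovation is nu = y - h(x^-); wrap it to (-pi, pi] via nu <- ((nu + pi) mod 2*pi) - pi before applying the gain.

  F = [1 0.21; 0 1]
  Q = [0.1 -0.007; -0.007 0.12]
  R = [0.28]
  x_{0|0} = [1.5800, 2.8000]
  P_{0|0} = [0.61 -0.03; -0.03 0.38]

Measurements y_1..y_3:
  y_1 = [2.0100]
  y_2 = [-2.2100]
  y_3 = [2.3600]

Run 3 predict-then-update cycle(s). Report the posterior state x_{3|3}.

x_post = [3.9337, 3.0439]

step 1: x^-=[2.1680, 2.8000]  P^-=[0.7142 0.0428; 0.0428 0.5000]  H_jac=[-0.2233 0.1729]  S=[0.3272]  K=[-0.4647; 0.2349]  nu=[1.0981]  x^+=[1.6578, 3.0580]  P^+=[0.6435 0.0785; 0.0785 0.4819]
step 2: x^-=[2.2999, 3.0580]  P^-=[0.7977 0.1727; 0.1727 0.6019]  H_jac=[-0.2089 0.1571]  S=[0.3183]  K=[-0.4382; 0.1837]  nu=[-3.1359]  x^+=[3.6741, 2.4819]  P^+=[0.7366 0.1984; 0.1984 0.5912]
step 3: x^-=[4.1953, 2.4819]  P^-=[0.9460 0.3155; 0.3155 0.7112]  H_jac=[-0.1045 0.1766]  S=[0.3009]  K=[-0.1433; 0.3078]  nu=[1.8258]  x^+=[3.9337, 3.0439]  P^+=[0.9398 0.3288; 0.3288 0.6827]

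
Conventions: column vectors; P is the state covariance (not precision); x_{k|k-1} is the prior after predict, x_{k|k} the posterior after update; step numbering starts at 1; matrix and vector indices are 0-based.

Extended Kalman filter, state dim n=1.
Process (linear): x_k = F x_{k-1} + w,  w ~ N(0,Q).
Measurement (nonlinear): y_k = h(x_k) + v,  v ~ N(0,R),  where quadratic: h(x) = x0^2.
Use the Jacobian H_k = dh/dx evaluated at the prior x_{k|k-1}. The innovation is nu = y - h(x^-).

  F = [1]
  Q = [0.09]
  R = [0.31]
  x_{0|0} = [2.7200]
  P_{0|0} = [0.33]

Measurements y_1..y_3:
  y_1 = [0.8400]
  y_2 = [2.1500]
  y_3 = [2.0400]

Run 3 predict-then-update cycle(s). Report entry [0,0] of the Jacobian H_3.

step 1: x^-=[2.7200]  P^-=[0.4200]  H_jac=[5.4400]  S=[12.7393]  K=[0.1794]  nu=[-6.5584]  x^+=[1.5437]  P^+=[0.0102]
step 2: x^-=[1.5437]  P^-=[0.1002]  H_jac=[3.0875]  S=[1.2654]  K=[0.2445]  nu=[-0.2332]  x^+=[1.4867]  P^+=[0.0246]
step 3: x^-=[1.4867]  P^-=[0.1146]  H_jac=[2.9735]  S=[1.3228]  K=[0.2575]  nu=[-0.1704]  x^+=[1.4429]  P^+=[0.0268]

H_jac[0,0] = 2.9735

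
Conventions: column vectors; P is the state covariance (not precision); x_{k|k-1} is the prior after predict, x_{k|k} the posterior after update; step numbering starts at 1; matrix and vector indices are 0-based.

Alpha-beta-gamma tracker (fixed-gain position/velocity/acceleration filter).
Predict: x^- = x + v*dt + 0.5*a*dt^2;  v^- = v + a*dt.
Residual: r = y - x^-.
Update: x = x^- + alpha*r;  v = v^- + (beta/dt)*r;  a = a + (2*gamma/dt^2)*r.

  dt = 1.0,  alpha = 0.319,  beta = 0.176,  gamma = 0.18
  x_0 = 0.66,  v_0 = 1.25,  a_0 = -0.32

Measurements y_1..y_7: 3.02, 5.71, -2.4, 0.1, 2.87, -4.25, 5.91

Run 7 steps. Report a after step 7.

step 1: x_pred=1.7500  r=1.2700  x^+=2.1551  v^+=1.1535  a^+=0.1372
step 2: x_pred=3.3773  r=2.3327  x^+=4.1214  v^+=1.7013  a^+=0.9770
step 3: x_pred=6.3112  r=-8.7112  x^+=3.5323  v^+=1.1451  a^+=-2.1590
step 4: x_pred=3.5979  r=-3.4979  x^+=2.4821  v^+=-1.6296  a^+=-3.4183
step 5: x_pred=-0.8566  r=3.7266  x^+=0.3322  v^+=-4.3919  a^+=-2.0767
step 6: x_pred=-5.0981  r=0.8481  x^+=-4.8276  v^+=-6.3194  a^+=-1.7714
step 7: x_pred=-12.0326  r=17.9426  x^+=-6.3089  v^+=-4.9328  a^+=4.6880

a_post = 4.6880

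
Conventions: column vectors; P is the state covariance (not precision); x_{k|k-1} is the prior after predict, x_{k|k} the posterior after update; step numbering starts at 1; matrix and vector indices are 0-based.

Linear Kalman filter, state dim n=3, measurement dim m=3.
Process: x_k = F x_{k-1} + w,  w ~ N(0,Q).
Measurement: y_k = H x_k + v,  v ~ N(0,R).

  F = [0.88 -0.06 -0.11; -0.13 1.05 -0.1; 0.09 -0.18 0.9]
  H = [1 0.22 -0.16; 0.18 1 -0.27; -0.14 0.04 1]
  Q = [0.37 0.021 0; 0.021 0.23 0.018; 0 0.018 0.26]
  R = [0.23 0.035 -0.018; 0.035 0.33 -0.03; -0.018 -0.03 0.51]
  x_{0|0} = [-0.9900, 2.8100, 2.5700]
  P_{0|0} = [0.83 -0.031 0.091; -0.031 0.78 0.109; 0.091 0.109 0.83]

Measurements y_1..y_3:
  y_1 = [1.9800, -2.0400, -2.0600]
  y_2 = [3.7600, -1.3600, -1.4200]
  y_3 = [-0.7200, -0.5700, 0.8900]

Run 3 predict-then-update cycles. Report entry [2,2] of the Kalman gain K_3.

K[2,2] = 0.4650

step 1: x^-=[-1.3225, 2.8222, 1.7181]  P^-=[1.0127 -0.1615 0.0645; -0.1615 1.1002 -0.1240; 0.0645 -0.1240 0.9447]  S=[1.2372 0.3402 -0.2633; 0.3402 1.5344 -0.3537; -0.2633 -0.3537 1.4502]  K=[0.8400 -0.1718 0.0528; -0.1037 0.7729 0.1301; 0.0720 -0.1107 0.6279]  nu=[2.9565, -4.1603, -4.0761]  x^+=[1.6605, -1.2302, -0.1680]  P^+=[0.2055 -0.0530 0.0479; -0.0530 0.2644 0.0271; 0.0479 0.0271 0.3279]
step 2: x^-=[1.5535, -1.4907, 0.2196]  P^-=[0.5308 -0.0714 0.0319; -0.0714 0.5382 -0.0501; 0.0319 -0.0501 0.5365]  S=[0.7625 0.1994 -0.1522; 0.1994 0.9228 -0.1998; -0.1522 -0.1998 1.0456]  K=[0.7096 -0.1288 0.0353; -0.0717 0.6190 0.0901; 0.0411 -0.1073 0.4924]  nu=[2.5696, -0.0896, -1.3625]  x^+=[3.3402, -1.8532, -0.3360]  P^+=[0.1725 -0.0404 0.0349; -0.0404 0.2103 0.0146; 0.0349 0.0146 0.2579]
step 3: x^-=[3.0876, -2.3465, 0.3318]  P^-=[0.5052 -0.0509 0.0238; -0.0509 0.4762 -0.0421; 0.0238 -0.0421 0.4793]  S=[0.7434 0.2006 -0.1463; 0.2006 0.8595 -0.1828; -0.1463 -0.1828 0.9905]  K=[0.6971 -0.1168 0.0320; -0.0609 0.5885 0.0836; 0.0360 -0.1040 0.4650]  nu=[-3.2382, 1.3103, 1.0843]  x^+=[0.7117, -1.2877, 0.5830]  P^+=[0.1690 -0.0368 0.0324; -0.0368 0.1997 0.0129; 0.0324 0.0129 0.2436]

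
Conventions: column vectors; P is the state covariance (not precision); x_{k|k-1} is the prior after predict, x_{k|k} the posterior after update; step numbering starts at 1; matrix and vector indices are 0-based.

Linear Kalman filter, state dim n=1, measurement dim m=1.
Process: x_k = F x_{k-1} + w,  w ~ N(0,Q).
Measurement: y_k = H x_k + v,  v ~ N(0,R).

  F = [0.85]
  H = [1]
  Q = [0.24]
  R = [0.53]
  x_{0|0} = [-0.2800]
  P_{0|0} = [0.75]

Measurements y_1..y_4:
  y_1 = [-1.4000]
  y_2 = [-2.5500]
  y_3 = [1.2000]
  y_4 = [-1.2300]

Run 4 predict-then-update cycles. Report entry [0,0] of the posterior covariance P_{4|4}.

P_post[0,0] = 0.2309

step 1: x^-=[-0.2380]  P^-=[0.7819]  S=[1.3119]  K=[0.5960]  nu=[-1.1620]  x^+=[-0.9305]  P^+=[0.3159]
step 2: x^-=[-0.7910]  P^-=[0.4682]  S=[0.9982]  K=[0.4691]  nu=[-1.7590]  x^+=[-1.6161]  P^+=[0.2486]
step 3: x^-=[-1.3736]  P^-=[0.4196]  S=[0.9496]  K=[0.4419]  nu=[2.5736]  x^+=[-0.2364]  P^+=[0.2342]
step 4: x^-=[-0.2009]  P^-=[0.4092]  S=[0.9392]  K=[0.4357]  nu=[-1.0291]  x^+=[-0.6493]  P^+=[0.2309]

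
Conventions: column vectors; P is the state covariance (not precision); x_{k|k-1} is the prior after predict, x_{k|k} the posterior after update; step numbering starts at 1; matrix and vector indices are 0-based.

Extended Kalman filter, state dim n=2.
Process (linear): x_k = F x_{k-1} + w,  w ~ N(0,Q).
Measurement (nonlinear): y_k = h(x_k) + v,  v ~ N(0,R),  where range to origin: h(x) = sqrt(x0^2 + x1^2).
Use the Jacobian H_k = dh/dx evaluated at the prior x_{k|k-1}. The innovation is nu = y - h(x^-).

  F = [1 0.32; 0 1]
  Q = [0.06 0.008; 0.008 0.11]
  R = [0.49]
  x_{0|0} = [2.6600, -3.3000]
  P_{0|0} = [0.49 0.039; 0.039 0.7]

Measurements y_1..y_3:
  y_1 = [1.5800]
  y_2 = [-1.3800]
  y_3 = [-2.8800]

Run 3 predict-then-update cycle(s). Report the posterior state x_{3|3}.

x_post = [-2.0844, -1.3850]

step 1: x^-=[1.6040, -3.3000]  P^-=[0.6466 0.2710; 0.2710 0.8100]  H_jac=[0.4372 -0.8994]  S=[1.0557]  K=[0.0369; -0.5779]  nu=[-2.0892]  x^+=[1.5269, -2.0928]  P^+=[0.6452 0.2935; 0.2935 0.4575]
step 2: x^-=[0.8572, -2.0928]  P^-=[0.9399 0.4479; 0.4479 0.5675]  H_jac=[0.3791 -0.9254]  S=[0.7968]  K=[-0.0731; -0.4460]  nu=[-3.6415]  x^+=[1.1233, -0.4686]  P^+=[0.9356 0.4219; 0.4219 0.4090]
step 3: x^-=[0.9733, -0.4686]  P^-=[1.3076 0.5608; 0.5608 0.5190]  H_jac=[0.9010 -0.4338]  S=[1.2107]  K=[0.7721; 0.2314]  nu=[-3.9603]  x^+=[-2.0844, -1.3850]  P^+=[0.5858 0.3445; 0.3445 0.4542]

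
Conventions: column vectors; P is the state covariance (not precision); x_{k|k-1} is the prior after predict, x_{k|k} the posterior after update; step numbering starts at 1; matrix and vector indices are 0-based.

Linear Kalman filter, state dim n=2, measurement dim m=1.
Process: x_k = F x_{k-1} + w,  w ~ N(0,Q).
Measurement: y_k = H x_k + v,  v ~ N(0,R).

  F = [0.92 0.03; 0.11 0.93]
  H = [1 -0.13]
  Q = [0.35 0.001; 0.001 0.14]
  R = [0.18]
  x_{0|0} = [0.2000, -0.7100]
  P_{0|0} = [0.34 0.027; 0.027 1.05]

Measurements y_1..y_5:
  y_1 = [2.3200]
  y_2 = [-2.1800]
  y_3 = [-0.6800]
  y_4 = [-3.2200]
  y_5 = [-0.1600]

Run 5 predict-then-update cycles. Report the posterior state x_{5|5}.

x_post = [-0.8884, -0.9652]

step 1: x^-=[0.1627, -0.6383]  P^-=[0.6402 0.0879; 0.0879 1.0578]  S=[0.8152]  K=[0.7713; -0.0609]  nu=[2.0743]  x^+=[1.7626, -0.7646]  P^+=[0.1552 0.1262; 0.1262 1.0548]
step 2: x^-=[1.5987, -0.5171]  P^-=[0.4893 0.1545; 0.1545 1.0800]  S=[0.6474]  K=[0.7248; 0.0218]  nu=[-3.8459]  x^+=[-1.1888, -0.6009]  P^+=[0.1492 0.1443; 0.1443 1.0796]
step 3: x^-=[-1.1117, -0.6896]  P^-=[0.4852 0.1701; 0.1701 1.1051]  S=[0.6397]  K=[0.7240; 0.0414]  nu=[0.3421]  x^+=[-0.8641, -0.6755]  P^+=[0.1499 0.1510; 0.1510 1.1040]
step 4: x^-=[-0.8152, -0.7232]  P^-=[0.4862 0.1766; 0.1766 1.1276]  S=[0.6394]  K=[0.7246; 0.0470]  nu=[-2.4988]  x^+=[-2.6258, -0.8407]  P^+=[0.1506 0.1549; 0.1549 1.1262]
step 5: x^-=[-2.4410, -1.0707]  P^-=[0.4870 0.1807; 0.1807 1.1475]  S=[0.6394]  K=[0.7249; 0.0493]  nu=[2.1418]  x^+=[-0.8884, -0.9652]  P^+=[0.1510 0.1578; 0.1578 1.1460]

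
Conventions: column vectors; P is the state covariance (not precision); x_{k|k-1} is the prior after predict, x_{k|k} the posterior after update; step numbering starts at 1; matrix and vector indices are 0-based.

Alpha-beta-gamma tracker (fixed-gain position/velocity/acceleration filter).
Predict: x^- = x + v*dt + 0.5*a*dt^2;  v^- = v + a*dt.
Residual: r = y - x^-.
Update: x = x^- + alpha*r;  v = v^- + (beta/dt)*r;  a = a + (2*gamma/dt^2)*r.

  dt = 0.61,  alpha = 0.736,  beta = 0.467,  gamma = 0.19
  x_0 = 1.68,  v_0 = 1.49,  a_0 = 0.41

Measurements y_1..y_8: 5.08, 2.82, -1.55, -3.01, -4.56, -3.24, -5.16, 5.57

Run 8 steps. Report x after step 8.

step 1: x_pred=2.6652  r=2.4148  x^+=4.4425  v^+=3.5888  a^+=2.8761
step 2: x_pred=7.1668  r=-4.3468  x^+=3.9675  v^+=2.0155  a^+=-1.5630
step 3: x_pred=4.9062  r=-6.4562  x^+=0.1544  v^+=-3.8806  a^+=-8.1562
step 4: x_pred=-3.7302  r=0.7202  x^+=-3.2001  v^+=-8.3046  a^+=-7.4207
step 5: x_pred=-9.6465  r=5.0865  x^+=-5.9028  v^+=-8.9371  a^+=-2.2262
step 6: x_pred=-11.7686  r=8.5286  x^+=-5.4916  v^+=-3.7657  a^+=6.4835
step 7: x_pred=-6.5824  r=1.4224  x^+=-5.5355  v^+=1.2782  a^+=7.9361
step 8: x_pred=-3.2793  r=8.8493  x^+=3.2338  v^+=12.8940  a^+=16.9733

x_post = 3.2338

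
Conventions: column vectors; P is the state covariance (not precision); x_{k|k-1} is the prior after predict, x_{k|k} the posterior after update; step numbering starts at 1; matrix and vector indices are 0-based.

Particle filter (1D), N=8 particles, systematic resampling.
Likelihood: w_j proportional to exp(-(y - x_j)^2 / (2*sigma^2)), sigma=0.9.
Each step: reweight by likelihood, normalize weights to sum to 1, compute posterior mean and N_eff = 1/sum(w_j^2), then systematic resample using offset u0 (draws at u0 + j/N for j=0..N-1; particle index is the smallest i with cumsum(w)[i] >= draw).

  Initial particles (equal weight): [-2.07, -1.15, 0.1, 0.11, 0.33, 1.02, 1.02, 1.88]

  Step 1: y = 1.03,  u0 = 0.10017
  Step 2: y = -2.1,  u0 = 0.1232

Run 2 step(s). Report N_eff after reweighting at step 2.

step 1: w=[0.0006, 0.0115, 0.1271, 0.1285, 0.1602, 0.2167, 0.2167, 0.1387]  mean=0.7682  Neff=5.8269  idx=[2, 3, 4, 5, 5, 6, 6, 7]
step 2: w=[0.3721, 0.3621, 0.1928, 0.0181, 0.0181, 0.0181, 0.0181, 0.0004]  mean=0.2155  Neff=3.2459  idx=[0, 0, 1, 1, 1, 2, 2, 6]

N_eff = 3.2459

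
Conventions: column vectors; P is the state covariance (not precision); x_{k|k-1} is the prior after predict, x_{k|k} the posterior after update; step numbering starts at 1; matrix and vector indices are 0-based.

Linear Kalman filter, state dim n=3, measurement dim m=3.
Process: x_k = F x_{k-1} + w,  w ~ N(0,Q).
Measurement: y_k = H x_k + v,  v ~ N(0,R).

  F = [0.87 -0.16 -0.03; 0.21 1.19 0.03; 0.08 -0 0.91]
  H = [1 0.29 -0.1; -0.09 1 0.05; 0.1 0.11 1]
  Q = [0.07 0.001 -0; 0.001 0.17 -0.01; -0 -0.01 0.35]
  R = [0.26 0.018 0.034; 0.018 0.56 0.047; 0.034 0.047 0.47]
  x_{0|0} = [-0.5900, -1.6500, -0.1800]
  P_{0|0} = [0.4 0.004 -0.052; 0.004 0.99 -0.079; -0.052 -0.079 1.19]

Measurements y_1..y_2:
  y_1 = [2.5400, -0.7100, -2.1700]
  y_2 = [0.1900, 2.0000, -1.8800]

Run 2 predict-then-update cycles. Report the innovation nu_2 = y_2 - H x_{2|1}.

step 1: x^-=[-0.2439, -2.0928, -0.2110]  P^-=[0.4000 -0.1093 -0.0342; -0.1093 1.5864 -0.0660; -0.0342 -0.0660 1.3304]  S=[0.7540 0.3326 -0.0759; 0.3326 2.1663 0.2111; -0.0759 0.2111 1.7998]  K=[0.5670 -0.1587 0.0391; 0.1569 0.7134 -0.0229; -0.1531 -0.0462 0.7322]  nu=[3.3697, 1.3714, -1.7044]  x^+=[1.3823, -0.5466, -2.0383]  P^+=[0.1662 -0.0629 0.0205; -0.0629 0.3961 -0.0092; 0.0205 -0.0092 0.3357]
step 2: x^-=[1.3512, -0.4213, -1.7443]  P^-=[0.2226 -0.1066 0.0207; -0.1066 0.7067 -0.0100; 0.0207 -0.0100 0.6321]  S=[0.4829 0.0980 0.0185; 0.0980 1.2881 0.1329; 0.0185 0.1329 1.1124]  K=[0.4182 -0.1331 0.0370; 0.0947 0.5501 -0.0160; -0.1088 -0.0357 0.5751]  nu=[-1.2135, 2.6301, -0.2245]  x^+=[0.4853, 0.9144, -1.8354]  P^+=[0.1254 -0.0549 0.0189; -0.0549 0.3044 -0.0064; 0.0189 -0.0064 0.2638]

innov = [-1.2135, 2.6301, -0.2245]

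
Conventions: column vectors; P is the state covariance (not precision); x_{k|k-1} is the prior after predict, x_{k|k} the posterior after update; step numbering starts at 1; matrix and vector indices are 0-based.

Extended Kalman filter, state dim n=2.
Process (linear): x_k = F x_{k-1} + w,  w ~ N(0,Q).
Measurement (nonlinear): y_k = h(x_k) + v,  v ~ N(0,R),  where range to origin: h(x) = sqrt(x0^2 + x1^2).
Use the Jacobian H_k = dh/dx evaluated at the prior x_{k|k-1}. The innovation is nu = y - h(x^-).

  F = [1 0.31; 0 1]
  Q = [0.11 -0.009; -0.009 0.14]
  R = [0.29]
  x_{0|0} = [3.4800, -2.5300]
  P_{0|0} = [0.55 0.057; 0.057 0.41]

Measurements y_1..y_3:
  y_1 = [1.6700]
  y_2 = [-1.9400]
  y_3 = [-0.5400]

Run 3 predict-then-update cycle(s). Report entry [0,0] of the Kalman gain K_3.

K[0,0] = 0.7534

step 1: x^-=[2.6957, -2.5300]  P^-=[0.7347 0.1751; 0.1751 0.5500]  H_jac=[0.7292 -0.6843]  S=[0.7635]  K=[0.5448; -0.3258]  nu=[-2.0270]  x^+=[1.5915, -1.8697]  P^+=[0.5082 0.3106; 0.3106 0.4690]
step 2: x^-=[1.0119, -1.8697]  P^-=[0.8558 0.4470; 0.4470 0.6090]  H_jac=[0.4760 -0.8795]  S=[0.5807]  K=[0.0245; -0.5559]  nu=[-4.0659]  x^+=[0.9122, 0.3908]  P^+=[0.8554 0.4549; 0.4549 0.4295]
step 3: x^-=[1.0334, 0.3908]  P^-=[1.2888 0.5790; 0.5790 0.5695]  H_jac=[0.9354 0.3537]  S=[1.8719]  K=[0.7534; 0.3969]  nu=[-1.6448]  x^+=[-0.2058, -0.2621]  P^+=[0.2263 0.0192; 0.0192 0.2746]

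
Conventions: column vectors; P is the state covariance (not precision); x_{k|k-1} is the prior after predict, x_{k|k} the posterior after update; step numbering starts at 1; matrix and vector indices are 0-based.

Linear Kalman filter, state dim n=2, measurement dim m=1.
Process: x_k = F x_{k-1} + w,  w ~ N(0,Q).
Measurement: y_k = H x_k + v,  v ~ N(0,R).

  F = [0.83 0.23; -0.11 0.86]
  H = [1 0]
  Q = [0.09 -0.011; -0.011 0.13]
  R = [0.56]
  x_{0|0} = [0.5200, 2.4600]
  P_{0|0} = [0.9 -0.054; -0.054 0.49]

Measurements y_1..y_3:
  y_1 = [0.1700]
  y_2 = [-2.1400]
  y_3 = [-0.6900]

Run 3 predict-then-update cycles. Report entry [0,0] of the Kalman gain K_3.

step 1: x^-=[0.9974, 2.0584]  P^-=[0.7153 -0.0334; -0.0334 0.5135]  S=[1.2753]  K=[0.5609; -0.0262]  nu=[-0.8274]  x^+=[0.5333, 2.0801]  P^+=[0.3141 -0.0147; -0.0147 0.5126]
step 2: x^-=[0.9211, 1.7302]  P^-=[0.3279 0.0516; 0.0516 0.5157]  S=[0.8879]  K=[0.3693; 0.0581]  nu=[-3.0611]  x^+=[-0.2094, 1.5523]  P^+=[0.2068 0.0326; 0.0326 0.5127]
step 3: x^-=[0.1832, 1.3580]  P^-=[0.2720 0.0939; 0.0939 0.5056]  S=[0.8320]  K=[0.3269; 0.1129]  nu=[-0.8732]  x^+=[-0.1023, 1.2594]  P^+=[0.1831 0.0632; 0.0632 0.4949]

K[0,0] = 0.3269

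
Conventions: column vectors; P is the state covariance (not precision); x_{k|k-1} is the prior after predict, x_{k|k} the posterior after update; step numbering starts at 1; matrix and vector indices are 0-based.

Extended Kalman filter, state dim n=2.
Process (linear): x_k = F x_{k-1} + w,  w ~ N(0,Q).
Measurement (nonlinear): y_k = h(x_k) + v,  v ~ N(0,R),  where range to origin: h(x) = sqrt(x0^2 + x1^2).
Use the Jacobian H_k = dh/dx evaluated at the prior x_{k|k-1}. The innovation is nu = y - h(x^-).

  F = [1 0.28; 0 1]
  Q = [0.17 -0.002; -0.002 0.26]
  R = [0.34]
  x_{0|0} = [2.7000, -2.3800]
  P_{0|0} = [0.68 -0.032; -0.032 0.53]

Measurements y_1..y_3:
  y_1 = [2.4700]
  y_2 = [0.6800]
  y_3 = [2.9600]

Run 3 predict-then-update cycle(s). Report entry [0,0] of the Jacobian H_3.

H_jac[0,0] = 0.5185

step 1: x^-=[2.0336, -2.3800]  P^-=[0.8736 0.1144; 0.1144 0.7900]  H_jac=[0.6496 -0.7603]  S=[1.0523]  K=[0.4567; -0.5001]  nu=[-0.6605]  x^+=[1.7320, -2.0497]  P^+=[0.6542 0.3547; 0.3547 0.5268]
step 2: x^-=[1.1581, -2.0497]  P^-=[1.0641 0.5002; 0.5002 0.7868]  H_jac=[0.4919 -0.8706]  S=[0.7654]  K=[0.1149; -0.5735]  nu=[-1.6742]  x^+=[0.9657, -1.0896]  P^+=[1.0540 0.5507; 0.5507 0.5351]
step 3: x^-=[0.6606, -1.0896]  P^-=[1.5744 0.6985; 0.6985 0.7951]  H_jac=[0.5185 -0.8551]  S=[0.7252]  K=[0.3019; -0.4381]  nu=[1.6858]  x^+=[1.1696, -1.8281]  P^+=[1.5082 0.7944; 0.7944 0.6559]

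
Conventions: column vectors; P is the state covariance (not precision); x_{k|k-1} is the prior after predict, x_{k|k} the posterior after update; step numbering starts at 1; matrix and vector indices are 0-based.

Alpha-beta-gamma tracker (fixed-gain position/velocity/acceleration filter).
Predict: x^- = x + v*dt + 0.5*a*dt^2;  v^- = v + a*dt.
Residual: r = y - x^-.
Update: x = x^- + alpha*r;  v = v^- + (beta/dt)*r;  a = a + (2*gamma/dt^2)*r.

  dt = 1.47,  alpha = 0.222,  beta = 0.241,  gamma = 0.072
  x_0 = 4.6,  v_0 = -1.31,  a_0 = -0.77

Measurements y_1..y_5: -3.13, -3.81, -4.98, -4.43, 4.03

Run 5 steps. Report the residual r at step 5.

resid = 23.7729

step 1: x_pred=1.8424  r=-4.9724  x^+=0.7385  v^+=-3.2571  a^+=-1.1014
step 2: x_pred=-5.2394  r=1.4294  x^+=-4.9221  v^+=-4.6417  a^+=-1.0061
step 3: x_pred=-12.8325  r=7.8525  x^+=-11.0892  v^+=-4.8333  a^+=-0.4828
step 4: x_pred=-18.7159  r=14.2859  x^+=-15.5444  v^+=-3.2010  a^+=0.4692
step 5: x_pred=-19.7429  r=23.7729  x^+=-14.4653  v^+=1.3862  a^+=2.0534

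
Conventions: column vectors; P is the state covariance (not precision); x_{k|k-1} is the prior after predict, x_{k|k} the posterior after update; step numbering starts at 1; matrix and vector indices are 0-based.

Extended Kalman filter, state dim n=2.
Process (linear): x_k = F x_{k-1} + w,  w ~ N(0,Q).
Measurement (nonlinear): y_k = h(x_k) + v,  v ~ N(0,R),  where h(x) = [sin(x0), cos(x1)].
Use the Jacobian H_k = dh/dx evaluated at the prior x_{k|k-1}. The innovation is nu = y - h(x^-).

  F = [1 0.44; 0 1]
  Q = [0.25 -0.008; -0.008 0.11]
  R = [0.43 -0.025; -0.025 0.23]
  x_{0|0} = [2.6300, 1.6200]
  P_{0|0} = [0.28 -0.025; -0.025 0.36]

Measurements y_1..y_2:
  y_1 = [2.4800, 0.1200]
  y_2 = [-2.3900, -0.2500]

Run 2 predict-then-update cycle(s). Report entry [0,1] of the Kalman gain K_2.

step 1: x^-=[3.3428, 1.6200]  P^-=[0.5777 0.1254; 0.1254 0.4700]  H_jac=[-0.9798 0.0000; 0.0000 -0.9988]  S=[0.9846 0.0977; 0.0977 0.6989]  K=[-0.5649 -0.1002; -0.0589 -0.6635]  nu=[2.6799, 0.1692]  x^+=[1.8119, 1.3498]  P^+=[0.2454 0.0089; 0.0089 0.1513]
step 2: x^-=[2.4058, 1.3498]  P^-=[0.5325 0.0675; 0.0675 0.2613]  H_jac=[-0.7413 0.0000; 0.0000 -0.9757]  S=[0.7226 0.0238; 0.0238 0.4788]  K=[-0.5426 -0.1106; -0.0518 -0.5300]  nu=[-3.0612, -0.4692]  x^+=[4.1188, 1.7570]  P^+=[0.3110 0.0122; 0.0122 0.1236]

K[0,1] = -0.1106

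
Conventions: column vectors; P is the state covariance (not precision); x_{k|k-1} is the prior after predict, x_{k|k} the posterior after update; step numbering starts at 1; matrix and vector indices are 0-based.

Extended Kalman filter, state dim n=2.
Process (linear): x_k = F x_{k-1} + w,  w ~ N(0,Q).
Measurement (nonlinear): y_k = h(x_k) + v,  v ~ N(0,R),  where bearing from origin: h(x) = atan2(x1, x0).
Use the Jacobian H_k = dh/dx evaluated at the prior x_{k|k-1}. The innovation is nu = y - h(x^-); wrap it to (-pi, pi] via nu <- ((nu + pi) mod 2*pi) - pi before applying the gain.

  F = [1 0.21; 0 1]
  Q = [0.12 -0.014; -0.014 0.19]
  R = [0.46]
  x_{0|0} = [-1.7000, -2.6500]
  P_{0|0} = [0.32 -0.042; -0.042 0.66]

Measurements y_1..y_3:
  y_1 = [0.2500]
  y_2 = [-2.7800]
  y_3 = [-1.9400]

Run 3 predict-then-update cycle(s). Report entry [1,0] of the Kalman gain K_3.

step 1: x^-=[-2.2565, -2.6500]  P^-=[0.4515 0.0826; 0.0826 0.8500]  H_jac=[0.2187 -0.1863]  S=[0.5044]  K=[0.1653; -0.2781]  nu=[2.5262]  x^+=[-1.8389, -3.3525]  P^+=[0.4377 0.1058; 0.1058 0.8110]
step 2: x^-=[-2.5429, -3.3525]  P^-=[0.6379 0.2621; 0.2621 1.0010]  H_jac=[0.1893 -0.1436]  S=[0.4893]  K=[0.1699; -0.1924]  nu=[-0.5603]  x^+=[-2.6381, -3.2447]  P^+=[0.6238 0.2781; 0.2781 0.9829]
step 3: x^-=[-3.3195, -3.2447]  P^-=[0.9039 0.4705; 0.4705 1.1729]  H_jac=[0.1506 -0.1541]  S=[0.4865]  K=[0.1308; -0.2258]  nu=[0.4276]  x^+=[-3.2636, -3.3412]  P^+=[0.8956 0.4849; 0.4849 1.1481]

K[1,0] = -0.2258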